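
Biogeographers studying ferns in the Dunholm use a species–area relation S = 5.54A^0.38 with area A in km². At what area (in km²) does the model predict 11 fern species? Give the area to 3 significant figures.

11 = 5.54 × A^0.38  ⇒  A^0.38 = 11/5.54 = 1.986
ln A = ln(1.986) / 0.38 = 0.6859 / 0.38 = 1.8050
A = e^1.8050 ≈ 6.08 km²

6.08 km²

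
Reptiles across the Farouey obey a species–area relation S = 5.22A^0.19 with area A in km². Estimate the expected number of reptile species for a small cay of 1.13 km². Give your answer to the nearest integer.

S = 5.22 × 1.13^0.19
ln S = ln 5.22 + 0.19 × ln 1.13 = 1.6525 + 0.19 × 0.1222 = 1.6757
S = e^1.6757 ≈ 5.343

5 species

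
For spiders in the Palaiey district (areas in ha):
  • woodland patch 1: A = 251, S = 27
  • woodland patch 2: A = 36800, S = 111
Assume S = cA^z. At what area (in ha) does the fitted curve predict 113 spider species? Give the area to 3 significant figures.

39200 ha

z = ln(111/27) / ln(36800/251) = 1.4137 / 4.9878 = 0.2834
c = 27 / 251^0.2834 = 27 / 4.788 = 5.639
A = (113/5.639)^(1/0.2834) ⇒ ln A = ln(20.04)/0.2834 = 10.5763
A = e^10.5763 ≈ 39193 ha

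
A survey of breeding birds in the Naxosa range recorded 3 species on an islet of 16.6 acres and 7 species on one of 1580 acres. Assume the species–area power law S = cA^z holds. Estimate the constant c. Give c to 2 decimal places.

z = ln(S₂/S₁) / ln(A₂/A₁) = ln(7/3) / ln(1580/16.6) = 0.8473 / 4.5558 = 0.1860
c = S₁ / A₁^z = 3 / 16.6^0.1860 = 3 / 1.686 = 1.779

1.78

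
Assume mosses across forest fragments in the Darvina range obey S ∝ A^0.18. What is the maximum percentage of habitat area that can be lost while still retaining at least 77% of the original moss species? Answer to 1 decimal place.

76.6%

Need (A_new/A_old)^0.18 = 0.77, so A_new/A_old = 0.77^(1/0.18) = 0.77^5.556
ln(A_new/A_old) = ln 0.77 / 0.18 = -0.2614 / 0.18 = -1.4520
A_new/A_old = e^-1.4520 ≈ 0.2341
Fraction that can be lost = 1 − 0.2341 = 0.7659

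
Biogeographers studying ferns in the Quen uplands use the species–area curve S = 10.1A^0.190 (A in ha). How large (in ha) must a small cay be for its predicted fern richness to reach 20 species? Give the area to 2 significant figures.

20 = 10.1 × A^0.19  ⇒  A^0.19 = 20/10.1 = 1.98
ln A = ln(1.98) / 0.19 = 0.6832 / 0.19 = 3.5958
A = e^3.5958 ≈ 36.44 ha

36 ha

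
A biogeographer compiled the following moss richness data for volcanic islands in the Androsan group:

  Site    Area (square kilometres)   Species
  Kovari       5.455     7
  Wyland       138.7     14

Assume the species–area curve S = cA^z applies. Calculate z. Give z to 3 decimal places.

0.214

Taking logs: ln S = ln c + z ln A, so z = (ln S₂ − ln S₁)/(ln A₂ − ln A₁).
z = ln(14/7) / ln(138.7/5.455) = ln(2) / ln(25.43) = 0.6931 / 3.2358 = 0.2142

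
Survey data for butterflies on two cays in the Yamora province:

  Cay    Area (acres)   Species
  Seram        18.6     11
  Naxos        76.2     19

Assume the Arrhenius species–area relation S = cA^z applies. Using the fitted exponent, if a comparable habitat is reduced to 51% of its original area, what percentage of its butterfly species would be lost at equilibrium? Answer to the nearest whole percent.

z = ln(19/11) / ln(76.2/18.6) = 0.5465 / 1.4102 = 0.3876
S_new/S_old = (A_new/A_old)^z = 0.51^0.3876 = exp(0.3876 × -0.6733) = 0.7703
Fraction lost = 1 − 0.7703 = 0.2297

23%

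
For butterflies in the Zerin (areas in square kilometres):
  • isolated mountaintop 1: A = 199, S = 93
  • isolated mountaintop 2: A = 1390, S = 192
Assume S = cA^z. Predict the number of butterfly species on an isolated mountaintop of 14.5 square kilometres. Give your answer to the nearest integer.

z = ln(192/93) / ln(1390/199) = 0.7249 / 1.9438 = 0.3729
c = 93 / 199^0.3729 = 93 / 7.2 = 12.92
S₃ = 12.92 × 14.5^0.3729 = 12.92 × 2.711 ≈ 35.02

35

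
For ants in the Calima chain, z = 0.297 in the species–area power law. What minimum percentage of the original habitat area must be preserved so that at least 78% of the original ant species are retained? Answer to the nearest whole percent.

43%

Need (A_new/A_old)^0.297 = 0.78, so A_new/A_old = 0.78^(1/0.297) = 0.78^3.367
ln(A_new/A_old) = ln 0.78 / 0.297 = -0.2485 / 0.297 = -0.8366
A_new/A_old = e^-0.8366 ≈ 0.4332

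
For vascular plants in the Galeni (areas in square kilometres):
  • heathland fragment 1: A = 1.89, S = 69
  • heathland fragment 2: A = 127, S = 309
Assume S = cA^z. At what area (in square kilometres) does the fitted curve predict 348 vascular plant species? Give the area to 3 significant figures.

177 square kilometres

z = ln(309/69) / ln(127/1.89) = 1.4992 / 4.2076 = 0.3563
c = 69 / 1.89^0.3563 = 69 / 1.255 = 55
A = (348/55)^(1/0.3563) ⇒ ln A = ln(6.328)/0.3563 = 5.1778
A = e^5.1778 ≈ 177.3 square kilometres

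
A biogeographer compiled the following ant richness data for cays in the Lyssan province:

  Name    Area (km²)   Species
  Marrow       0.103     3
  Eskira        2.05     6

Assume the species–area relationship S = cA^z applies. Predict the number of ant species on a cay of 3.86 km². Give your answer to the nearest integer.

7

z = ln(6/3) / ln(2.05/0.103) = 0.6931 / 2.9909 = 0.2318
c = 3 / 0.103^0.2318 = 3 / 0.5905 = 5.08
S₃ = 5.08 × 3.86^0.2318 = 5.08 × 1.368 ≈ 6.948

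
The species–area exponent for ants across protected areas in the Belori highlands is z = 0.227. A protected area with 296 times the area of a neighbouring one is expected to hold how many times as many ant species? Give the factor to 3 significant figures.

S₂/S₁ = (A₂/A₁)^z = 296^0.227
ln(S₂/S₁) = 0.227 × ln 296 = 0.227 × 5.6904 = 1.2917
S₂/S₁ = e^1.2917 ≈ 3.639

3.64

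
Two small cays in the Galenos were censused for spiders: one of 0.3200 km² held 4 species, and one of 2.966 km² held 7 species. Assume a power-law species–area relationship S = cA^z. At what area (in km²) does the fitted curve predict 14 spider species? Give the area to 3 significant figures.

z = ln(7/4) / ln(2.966/0.32) = 0.5596 / 2.2266 = 0.2513
c = 4 / 0.32^0.2513 = 4 / 0.751 = 5.326
A = (14/5.326)^(1/0.2513) ⇒ ln A = ln(2.628)/0.2513 = 3.8452
A = e^3.8452 ≈ 46.77 km²

46.8 km²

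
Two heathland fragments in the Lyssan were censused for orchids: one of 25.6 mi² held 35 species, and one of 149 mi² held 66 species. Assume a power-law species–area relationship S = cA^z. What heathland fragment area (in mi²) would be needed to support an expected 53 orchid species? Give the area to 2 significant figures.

z = ln(66/35) / ln(149/25.6) = 0.6343 / 1.7614 = 0.3601
c = 35 / 25.6^0.3601 = 35 / 3.215 = 10.89
A = (53/10.89)^(1/0.3601) ⇒ ln A = ln(4.868)/0.3601 = 4.3948
A = e^4.3948 ≈ 81.03 mi²

81 mi²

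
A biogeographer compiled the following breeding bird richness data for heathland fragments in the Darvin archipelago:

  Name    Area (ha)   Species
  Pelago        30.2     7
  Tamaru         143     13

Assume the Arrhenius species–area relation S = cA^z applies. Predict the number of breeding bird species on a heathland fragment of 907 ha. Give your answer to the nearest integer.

27

z = ln(13/7) / ln(143/30.2) = 0.6190 / 1.5550 = 0.3981
c = 7 / 30.2^0.3981 = 7 / 3.883 = 1.803
S₃ = 1.803 × 907^0.3981 = 1.803 × 15.05 ≈ 27.12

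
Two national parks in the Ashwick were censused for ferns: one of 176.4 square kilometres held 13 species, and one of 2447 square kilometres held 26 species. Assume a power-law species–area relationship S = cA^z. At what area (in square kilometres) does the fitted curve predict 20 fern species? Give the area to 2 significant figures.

900 square kilometres

z = ln(26/13) / ln(2447/176.4) = 0.6931 / 2.6299 = 0.2636
c = 13 / 176.4^0.2636 = 13 / 3.909 = 3.325
A = (20/3.325)^(1/0.2636) ⇒ ln A = ln(6.014)/0.2636 = 6.8072
A = e^6.8072 ≈ 904.3 square kilometres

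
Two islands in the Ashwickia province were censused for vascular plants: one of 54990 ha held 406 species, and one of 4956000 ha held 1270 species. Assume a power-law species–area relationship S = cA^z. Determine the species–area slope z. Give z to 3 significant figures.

Taking logs: ln S = ln c + z ln A, so z = (ln S₂ − ln S₁)/(ln A₂ − ln A₁).
z = ln(1270/406) / ln(4956000/54990) = ln(3.128) / ln(90.13) = 1.1404 / 4.5012 = 0.2534

0.253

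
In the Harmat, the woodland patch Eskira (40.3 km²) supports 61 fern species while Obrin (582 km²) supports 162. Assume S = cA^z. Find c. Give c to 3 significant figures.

15.8

z = ln(S₂/S₁) / ln(A₂/A₁) = ln(162/61) / ln(582/40.3) = 0.9767 / 2.6701 = 0.3658
c = S₁ / A₁^z = 61 / 40.3^0.3658 = 61 / 3.866 = 15.78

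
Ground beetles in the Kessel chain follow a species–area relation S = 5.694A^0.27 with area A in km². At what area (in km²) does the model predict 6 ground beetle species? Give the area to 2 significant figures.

1.2 km²

6 = 5.694 × A^0.27  ⇒  A^0.27 = 6/5.694 = 1.054
ln A = ln(1.054) / 0.27 = 0.0523 / 0.27 = 0.1939
A = e^0.1939 ≈ 1.214 km²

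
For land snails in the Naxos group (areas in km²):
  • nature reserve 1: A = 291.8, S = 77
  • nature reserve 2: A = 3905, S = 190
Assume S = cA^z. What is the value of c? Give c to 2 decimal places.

z = ln(S₂/S₁) / ln(A₂/A₁) = ln(190/77) / ln(3905/291.8) = 0.9032 / 2.5939 = 0.3482
c = S₁ / A₁^z = 77 / 291.8^0.3482 = 77 / 7.217 = 10.67

10.67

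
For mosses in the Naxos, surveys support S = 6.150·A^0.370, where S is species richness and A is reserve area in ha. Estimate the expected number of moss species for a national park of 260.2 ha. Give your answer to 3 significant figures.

S = 6.15 × 260.2^0.37
ln S = ln 6.15 + 0.37 × ln 260.2 = 1.8165 + 0.37 × 5.5615 = 3.8742
S = e^3.8742 ≈ 48.14

48.1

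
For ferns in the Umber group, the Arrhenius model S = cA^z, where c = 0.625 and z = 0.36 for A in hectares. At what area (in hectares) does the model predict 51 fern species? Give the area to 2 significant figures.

200000 hectares

51 = 0.625 × A^0.36  ⇒  A^0.36 = 51/0.625 = 81.6
ln A = ln(81.6) / 0.36 = 4.4018 / 0.36 = 12.2273
A = e^12.2273 ≈ 204292 hectares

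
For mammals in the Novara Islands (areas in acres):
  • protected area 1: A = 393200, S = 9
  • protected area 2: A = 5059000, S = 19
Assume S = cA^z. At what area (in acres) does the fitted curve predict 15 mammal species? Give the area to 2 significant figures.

2300000 acres

z = ln(19/9) / ln(5059000/393200) = 0.7472 / 2.5546 = 0.2925
c = 9 / 393200^0.2925 = 9 / 43.29 = 0.2079
A = (15/0.2079)^(1/0.2925) ⇒ ln A = ln(72.15)/0.2925 = 14.6285
A = e^14.6285 ≈ 2254648 acres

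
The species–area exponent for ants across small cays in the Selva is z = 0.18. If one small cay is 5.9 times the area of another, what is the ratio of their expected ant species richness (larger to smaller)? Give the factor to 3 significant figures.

1.38

S₂/S₁ = (A₂/A₁)^z = 5.9^0.18
ln(S₂/S₁) = 0.18 × ln 5.9 = 0.18 × 1.7750 = 0.3195
S₂/S₁ = e^0.3195 ≈ 1.376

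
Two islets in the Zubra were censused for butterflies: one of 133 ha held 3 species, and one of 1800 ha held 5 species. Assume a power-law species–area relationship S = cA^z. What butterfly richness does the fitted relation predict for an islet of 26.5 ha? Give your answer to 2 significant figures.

z = ln(5/3) / ln(1800/133) = 0.5108 / 2.6052 = 0.1961
c = 3 / 133^0.1961 = 3 / 2.609 = 1.15
S₃ = 1.15 × 26.5^0.1961 = 1.15 × 1.901 ≈ 2.186

2.2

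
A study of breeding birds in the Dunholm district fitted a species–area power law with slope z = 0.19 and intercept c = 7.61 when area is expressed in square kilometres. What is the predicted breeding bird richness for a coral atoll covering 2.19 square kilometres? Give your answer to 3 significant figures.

S = 7.61 × 2.19^0.19
ln S = ln 7.61 + 0.19 × ln 2.19 = 2.0295 + 0.19 × 0.7839 = 2.1784
S = e^2.1784 ≈ 8.832

8.83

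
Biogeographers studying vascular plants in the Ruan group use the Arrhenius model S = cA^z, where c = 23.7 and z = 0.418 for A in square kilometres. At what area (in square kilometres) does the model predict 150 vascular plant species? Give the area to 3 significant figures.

82.6 square kilometres

150 = 23.7 × A^0.418  ⇒  A^0.418 = 150/23.7 = 6.329
ln A = ln(6.329) / 0.418 = 1.8452 / 0.418 = 4.4143
A = e^4.4143 ≈ 82.62 square kilometres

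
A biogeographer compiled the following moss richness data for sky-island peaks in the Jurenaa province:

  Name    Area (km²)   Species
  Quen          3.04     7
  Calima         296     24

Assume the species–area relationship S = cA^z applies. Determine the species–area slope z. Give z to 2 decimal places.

0.27

Taking logs: ln S = ln c + z ln A, so z = (ln S₂ − ln S₁)/(ln A₂ − ln A₁).
z = ln(24/7) / ln(296/3.04) = ln(3.429) / ln(97.37) = 1.2321 / 4.5785 = 0.2691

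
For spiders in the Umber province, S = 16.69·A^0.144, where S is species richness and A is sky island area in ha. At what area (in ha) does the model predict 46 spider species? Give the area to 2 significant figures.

46 = 16.69 × A^0.144  ⇒  A^0.144 = 46/16.69 = 2.756
ln A = ln(2.756) / 0.144 = 1.0138 / 0.144 = 7.0405
A = e^7.0405 ≈ 1142 ha

1100 ha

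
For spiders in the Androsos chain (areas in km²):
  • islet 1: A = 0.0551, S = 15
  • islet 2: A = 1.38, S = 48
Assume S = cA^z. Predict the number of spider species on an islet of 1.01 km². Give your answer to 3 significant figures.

z = ln(48/15) / ln(1.38/0.0551) = 1.1632 / 3.2207 = 0.3611
c = 15 / 0.0551^0.3611 = 15 / 0.351 = 42.73
S₃ = 42.73 × 1.01^0.3611 = 42.73 × 1.004 ≈ 42.88

42.9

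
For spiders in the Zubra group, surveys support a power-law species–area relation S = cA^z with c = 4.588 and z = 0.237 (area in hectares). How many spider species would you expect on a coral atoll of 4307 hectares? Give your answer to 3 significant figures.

33.3

S = 4.588 × 4307^0.237 = 4.588 × 7.266 ≈ 33.34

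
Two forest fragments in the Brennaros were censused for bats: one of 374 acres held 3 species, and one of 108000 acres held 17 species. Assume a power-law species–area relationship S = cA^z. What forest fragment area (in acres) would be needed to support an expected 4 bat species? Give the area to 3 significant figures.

957 acres

z = ln(17/3) / ln(108000/374) = 1.7346 / 5.6656 = 0.3062
c = 3 / 374^0.3062 = 3 / 6.134 = 0.4891
A = (4/0.4891)^(1/0.3062) ⇒ ln A = ln(8.178)/0.3062 = 6.8639
A = e^6.8639 ≈ 957.1 acres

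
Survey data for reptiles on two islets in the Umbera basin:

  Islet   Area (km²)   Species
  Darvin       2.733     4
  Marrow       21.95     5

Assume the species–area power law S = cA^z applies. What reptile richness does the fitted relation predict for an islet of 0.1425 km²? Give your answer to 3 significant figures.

z = ln(5/4) / ln(21.95/2.733) = 0.2231 / 2.0834 = 0.1071
c = 4 / 2.733^0.1071 = 4 / 1.114 = 3.592
S₃ = 3.592 × 0.1425^0.1071 = 3.592 × 0.8116 ≈ 2.915

2.92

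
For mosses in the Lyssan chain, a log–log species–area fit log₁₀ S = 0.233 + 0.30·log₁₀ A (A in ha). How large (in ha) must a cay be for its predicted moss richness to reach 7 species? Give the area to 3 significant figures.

110 ha

7 = 1.71 × A^0.3  ⇒  A^0.3 = 7/1.71 = 4.094
ln A = ln(4.094) / 0.3 = 1.4094 / 0.3 = 4.6980
A = e^4.6980 ≈ 109.7 ha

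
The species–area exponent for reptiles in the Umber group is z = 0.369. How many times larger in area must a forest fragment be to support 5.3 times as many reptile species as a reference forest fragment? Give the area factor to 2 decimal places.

(A₂/A₁)^0.369 = 5.3, so A₂/A₁ = 5.3^(1/0.369) = 5.3^2.71
ln(A₂/A₁) = ln 5.3 / 0.369 = 1.6677 / 0.369 = 4.5195
A₂/A₁ = e^4.5195 ≈ 91.79

91.79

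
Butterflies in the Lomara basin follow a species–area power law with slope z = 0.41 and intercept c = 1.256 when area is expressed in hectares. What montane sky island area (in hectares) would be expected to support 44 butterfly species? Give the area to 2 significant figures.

44 = 1.256 × A^0.41  ⇒  A^0.41 = 44/1.256 = 35.03
ln A = ln(35.03) / 0.41 = 3.5563 / 0.41 = 8.6738
A = e^8.6738 ≈ 5848 hectares

5800 hectares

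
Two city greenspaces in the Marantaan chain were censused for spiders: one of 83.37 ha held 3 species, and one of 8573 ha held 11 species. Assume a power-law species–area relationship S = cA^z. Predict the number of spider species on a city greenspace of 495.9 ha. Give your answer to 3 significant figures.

4.95

z = ln(11/3) / ln(8573/83.37) = 1.2993 / 4.6331 = 0.2804
c = 3 / 83.37^0.2804 = 3 / 3.457 = 0.8678
S₃ = 0.8678 × 495.9^0.2804 = 0.8678 × 5.7 ≈ 4.946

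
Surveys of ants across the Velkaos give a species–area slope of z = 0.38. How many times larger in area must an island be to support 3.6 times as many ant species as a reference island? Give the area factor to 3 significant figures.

(A₂/A₁)^0.38 = 3.6, so A₂/A₁ = 3.6^(1/0.38) = 3.6^2.632
ln(A₂/A₁) = ln 3.6 / 0.38 = 1.2809 / 0.38 = 3.3709
A₂/A₁ = e^3.3709 ≈ 29.1

29.1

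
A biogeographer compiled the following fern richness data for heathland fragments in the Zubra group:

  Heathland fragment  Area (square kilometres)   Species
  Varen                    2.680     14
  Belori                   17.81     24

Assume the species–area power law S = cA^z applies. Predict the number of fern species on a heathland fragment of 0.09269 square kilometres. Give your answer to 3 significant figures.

z = ln(24/14) / ln(17.81/2.68) = 0.5390 / 1.8939 = 0.2846
c = 14 / 2.68^0.2846 = 14 / 1.324 = 10.58
S₃ = 10.58 × 0.09269^0.2846 = 10.58 × 0.5082 ≈ 5.374

5.37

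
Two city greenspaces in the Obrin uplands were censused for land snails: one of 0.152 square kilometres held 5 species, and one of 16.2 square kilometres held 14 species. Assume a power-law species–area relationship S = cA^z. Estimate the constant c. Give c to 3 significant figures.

7.58

z = ln(S₂/S₁) / ln(A₂/A₁) = ln(14/5) / ln(16.2/0.152) = 1.0296 / 4.6689 = 0.2205
c = S₁ / A₁^z = 5 / 0.152^0.2205 = 5 / 0.66 = 7.575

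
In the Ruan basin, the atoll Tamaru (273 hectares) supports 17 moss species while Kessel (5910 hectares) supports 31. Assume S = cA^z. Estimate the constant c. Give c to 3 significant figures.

5.68

z = ln(S₂/S₁) / ln(A₂/A₁) = ln(31/17) / ln(5910/273) = 0.6008 / 3.0749 = 0.1954
c = S₁ / A₁^z = 17 / 273^0.1954 = 17 / 2.992 = 5.682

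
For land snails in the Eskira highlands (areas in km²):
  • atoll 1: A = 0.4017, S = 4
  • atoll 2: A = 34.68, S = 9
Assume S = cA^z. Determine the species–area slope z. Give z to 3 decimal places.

Taking logs: ln S = ln c + z ln A, so z = (ln S₂ − ln S₁)/(ln A₂ − ln A₁).
z = ln(9/4) / ln(34.68/0.4017) = ln(2.25) / ln(86.33) = 0.8109 / 4.4582 = 0.1819

0.182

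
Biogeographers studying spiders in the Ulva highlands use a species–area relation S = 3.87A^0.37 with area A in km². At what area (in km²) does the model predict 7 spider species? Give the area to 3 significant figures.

4.96 km²

7 = 3.87 × A^0.37  ⇒  A^0.37 = 7/3.87 = 1.809
ln A = ln(1.809) / 0.37 = 0.5927 / 0.37 = 1.6018
A = e^1.6018 ≈ 4.962 km²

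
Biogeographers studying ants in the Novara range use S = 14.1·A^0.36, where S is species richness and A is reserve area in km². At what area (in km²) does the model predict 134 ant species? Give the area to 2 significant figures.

520 km²

134 = 14.1 × A^0.36  ⇒  A^0.36 = 134/14.1 = 9.504
ln A = ln(9.504) / 0.36 = 2.2517 / 0.36 = 6.2546
A = e^6.2546 ≈ 520.4 km²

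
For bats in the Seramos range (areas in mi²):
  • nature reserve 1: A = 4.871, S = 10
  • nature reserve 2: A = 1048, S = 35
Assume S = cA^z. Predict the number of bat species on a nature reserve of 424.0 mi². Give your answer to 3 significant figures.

28.3

z = ln(35/10) / ln(1048/4.871) = 1.2528 / 5.3713 = 0.2332
c = 10 / 4.871^0.2332 = 10 / 1.447 = 6.912
S₃ = 6.912 × 424^0.2332 = 6.912 × 4.1 ≈ 28.34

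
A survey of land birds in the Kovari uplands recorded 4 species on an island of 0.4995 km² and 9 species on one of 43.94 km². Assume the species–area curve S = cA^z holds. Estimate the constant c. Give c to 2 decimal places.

z = ln(S₂/S₁) / ln(A₂/A₁) = ln(9/4) / ln(43.94/0.4995) = 0.8109 / 4.4770 = 0.1811
c = S₁ / A₁^z = 4 / 0.4995^0.1811 = 4 / 0.8818 = 4.536

4.54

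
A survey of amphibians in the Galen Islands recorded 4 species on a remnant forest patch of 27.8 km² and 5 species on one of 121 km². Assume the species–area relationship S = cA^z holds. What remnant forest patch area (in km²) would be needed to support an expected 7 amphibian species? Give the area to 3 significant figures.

1110 km²

z = ln(5/4) / ln(121/27.8) = 0.2231 / 1.4708 = 0.1517
c = 4 / 27.8^0.1517 = 4 / 1.656 = 2.415
A = (7/2.415)^(1/0.1517) ⇒ ln A = ln(2.898)/0.1517 = 7.0135
A = e^7.0135 ≈ 1112 km²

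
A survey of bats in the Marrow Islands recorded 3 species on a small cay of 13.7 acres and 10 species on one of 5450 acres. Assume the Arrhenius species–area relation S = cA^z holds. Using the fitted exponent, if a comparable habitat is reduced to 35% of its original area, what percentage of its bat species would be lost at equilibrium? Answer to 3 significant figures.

19.0%

z = ln(10/3) / ln(5450/13.7) = 1.2040 / 5.9860 = 0.2011
S_new/S_old = (A_new/A_old)^z = 0.35^0.2011 = exp(0.2011 × -1.0498) = 0.8097
Fraction lost = 1 − 0.8097 = 0.1903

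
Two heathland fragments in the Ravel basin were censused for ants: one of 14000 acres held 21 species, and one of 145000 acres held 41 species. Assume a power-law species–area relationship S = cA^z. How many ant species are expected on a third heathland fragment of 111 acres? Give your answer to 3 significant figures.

z = ln(41/21) / ln(145000/14000) = 0.6690 / 2.3377 = 0.2862
c = 21 / 14000^0.2862 = 21 / 15.37 = 1.366
S₃ = 1.366 × 111^0.2862 = 1.366 × 3.849 ≈ 5.26

5.26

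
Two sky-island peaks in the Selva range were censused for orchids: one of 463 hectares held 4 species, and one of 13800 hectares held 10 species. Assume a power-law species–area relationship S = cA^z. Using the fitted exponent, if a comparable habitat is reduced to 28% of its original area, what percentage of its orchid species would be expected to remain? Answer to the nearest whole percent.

71%

z = ln(10/4) / ln(13800/463) = 0.9163 / 3.3947 = 0.2699
S_new/S_old = (A_new/A_old)^z = 0.28^0.2699 = exp(0.2699 × -1.2730) = 0.7092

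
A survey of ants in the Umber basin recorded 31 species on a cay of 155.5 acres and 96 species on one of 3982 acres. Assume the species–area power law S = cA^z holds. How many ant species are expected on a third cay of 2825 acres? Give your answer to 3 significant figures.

85.2

z = ln(96/31) / ln(3982/155.5) = 1.1304 / 3.2429 = 0.3486
c = 31 / 155.5^0.3486 = 31 / 5.807 = 5.338
S₃ = 5.338 × 2825^0.3486 = 5.338 × 15.96 ≈ 85.17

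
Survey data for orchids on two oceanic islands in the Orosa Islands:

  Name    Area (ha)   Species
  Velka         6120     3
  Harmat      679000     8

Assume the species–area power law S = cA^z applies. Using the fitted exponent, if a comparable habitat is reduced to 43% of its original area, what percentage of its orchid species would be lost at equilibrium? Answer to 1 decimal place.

16.1%

z = ln(8/3) / ln(679000/6120) = 0.9808 / 4.7091 = 0.2083
S_new/S_old = (A_new/A_old)^z = 0.43^0.2083 = exp(0.2083 × -0.8440) = 0.8388
Fraction lost = 1 − 0.8388 = 0.1612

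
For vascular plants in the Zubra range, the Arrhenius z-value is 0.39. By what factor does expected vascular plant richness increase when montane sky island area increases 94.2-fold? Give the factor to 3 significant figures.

5.89

S₂/S₁ = (A₂/A₁)^z = 94.2^0.39
ln(S₂/S₁) = 0.39 × ln 94.2 = 0.39 × 4.5454 = 1.7727
S₂/S₁ = e^1.7727 ≈ 5.887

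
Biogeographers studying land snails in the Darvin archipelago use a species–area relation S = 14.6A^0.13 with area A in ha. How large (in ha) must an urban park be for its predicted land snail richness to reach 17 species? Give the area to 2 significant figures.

3.2 ha

17 = 14.6 × A^0.13  ⇒  A^0.13 = 17/14.6 = 1.164
ln A = ln(1.164) / 0.13 = 0.1522 / 0.13 = 1.1707
A = e^1.1707 ≈ 3.224 ha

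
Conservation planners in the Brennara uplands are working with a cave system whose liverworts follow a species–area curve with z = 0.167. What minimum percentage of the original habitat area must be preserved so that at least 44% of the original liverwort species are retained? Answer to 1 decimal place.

0.7%

Need (A_new/A_old)^0.167 = 0.44, so A_new/A_old = 0.44^(1/0.167) = 0.44^5.988
ln(A_new/A_old) = ln 0.44 / 0.167 = -0.8210 / 0.167 = -4.9161
A_new/A_old = e^-4.9161 ≈ 0.007328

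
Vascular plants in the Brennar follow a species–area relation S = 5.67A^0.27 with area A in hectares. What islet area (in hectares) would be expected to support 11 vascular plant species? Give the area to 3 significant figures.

11 = 5.67 × A^0.27  ⇒  A^0.27 = 11/5.67 = 1.94
ln A = ln(1.94) / 0.27 = 0.6627 / 0.27 = 2.4545
A = e^2.4545 ≈ 11.64 hectares

11.6 hectares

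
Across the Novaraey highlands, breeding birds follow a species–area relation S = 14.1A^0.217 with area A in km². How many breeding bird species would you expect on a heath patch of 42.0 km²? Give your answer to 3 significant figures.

S = 14.1 × 42^0.217
ln S = ln 14.1 + 0.217 × ln 42 = 2.6462 + 0.217 × 3.7377 = 3.4572
S = e^3.4572 ≈ 31.73

31.7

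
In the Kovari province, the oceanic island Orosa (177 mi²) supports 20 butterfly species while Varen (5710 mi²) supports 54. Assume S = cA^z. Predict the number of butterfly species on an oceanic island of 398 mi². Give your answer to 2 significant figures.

z = ln(54/20) / ln(5710/177) = 0.9933 / 3.4738 = 0.2859
c = 20 / 177^0.2859 = 20 / 4.393 = 4.553
S₃ = 4.553 × 398^0.2859 = 4.553 × 5.538 ≈ 25.21

25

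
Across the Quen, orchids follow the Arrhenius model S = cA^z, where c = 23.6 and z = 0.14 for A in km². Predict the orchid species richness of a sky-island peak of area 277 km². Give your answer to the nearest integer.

S = 23.6 × 277^0.14
ln S = ln 23.6 + 0.14 × ln 277 = 3.1612 + 0.14 × 5.6240 = 3.9486
S = e^3.9486 ≈ 51.86

52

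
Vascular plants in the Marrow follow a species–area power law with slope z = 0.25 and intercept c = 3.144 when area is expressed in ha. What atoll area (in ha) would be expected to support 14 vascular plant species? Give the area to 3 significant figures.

393 ha

14 = 3.144 × A^0.25  ⇒  A^0.25 = 14/3.144 = 4.453
ln A = ln(4.453) / 0.25 = 1.4936 / 0.25 = 5.9742
A = e^5.9742 ≈ 393.2 ha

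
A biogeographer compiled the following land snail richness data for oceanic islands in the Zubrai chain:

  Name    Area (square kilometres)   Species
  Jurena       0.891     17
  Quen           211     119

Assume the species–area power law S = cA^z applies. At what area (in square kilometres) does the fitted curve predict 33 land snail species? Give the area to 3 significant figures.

z = ln(119/17) / ln(211/0.891) = 1.9459 / 5.4673 = 0.3559
c = 17 / 0.891^0.3559 = 17 / 0.9598 = 17.71
A = (33/17.71)^(1/0.3559) ⇒ ln A = ln(1.863)/0.3559 = 1.7482
A = e^1.7482 ≈ 5.744 square kilometres

5.74 square kilometres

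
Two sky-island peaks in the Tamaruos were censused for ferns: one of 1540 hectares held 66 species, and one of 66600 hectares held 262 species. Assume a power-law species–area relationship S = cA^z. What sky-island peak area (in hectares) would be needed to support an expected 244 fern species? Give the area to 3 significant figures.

z = ln(262/66) / ln(66600/1540) = 1.3787 / 3.7669 = 0.3660
c = 66 / 1540^0.3660 = 66 / 14.68 = 4.497
A = (244/4.497)^(1/0.3660) ⇒ ln A = ln(54.26)/0.3660 = 10.9120
A = e^10.9120 ≈ 54830 hectares

54800 hectares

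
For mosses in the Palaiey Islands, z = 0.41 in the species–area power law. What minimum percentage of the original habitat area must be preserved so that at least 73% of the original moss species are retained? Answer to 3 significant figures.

46.4%

Need (A_new/A_old)^0.41 = 0.73, so A_new/A_old = 0.73^(1/0.41) = 0.73^2.439
ln(A_new/A_old) = ln 0.73 / 0.41 = -0.3147 / 0.41 = -0.7676
A_new/A_old = e^-0.7676 ≈ 0.4641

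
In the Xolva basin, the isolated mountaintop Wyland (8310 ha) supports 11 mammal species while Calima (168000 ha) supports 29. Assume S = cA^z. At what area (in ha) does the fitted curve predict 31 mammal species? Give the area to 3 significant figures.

207000 ha

z = ln(29/11) / ln(168000/8310) = 0.9694 / 3.0065 = 0.3224
c = 11 / 8310^0.3224 = 11 / 18.36 = 0.5992
A = (31/0.5992)^(1/0.3224) ⇒ ln A = ln(51.73)/0.3224 = 12.2386
A = e^12.2386 ≈ 206603 ha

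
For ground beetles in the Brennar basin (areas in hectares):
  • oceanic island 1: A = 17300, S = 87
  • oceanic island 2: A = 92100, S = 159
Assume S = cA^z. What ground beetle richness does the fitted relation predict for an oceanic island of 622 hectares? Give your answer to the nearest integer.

26

z = ln(159/87) / ln(92100/17300) = 0.6030 / 1.6722 = 0.3606
c = 87 / 17300^0.3606 = 87 / 33.75 = 2.578
S₃ = 2.578 × 622^0.3606 = 2.578 × 10.17 ≈ 26.22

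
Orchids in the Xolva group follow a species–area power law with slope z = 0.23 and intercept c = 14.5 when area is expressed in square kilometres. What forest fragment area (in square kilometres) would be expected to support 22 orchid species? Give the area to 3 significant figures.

22 = 14.5 × A^0.23  ⇒  A^0.23 = 22/14.5 = 1.517
ln A = ln(1.517) / 0.23 = 0.4169 / 0.23 = 1.8126
A = e^1.8126 ≈ 6.126 square kilometres

6.13 square kilometres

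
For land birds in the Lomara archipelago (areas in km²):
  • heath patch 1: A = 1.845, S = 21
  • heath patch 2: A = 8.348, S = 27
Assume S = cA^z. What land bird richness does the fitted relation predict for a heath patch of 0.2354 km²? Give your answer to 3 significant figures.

z = ln(27/21) / ln(8.348/1.845) = 0.2513 / 1.5095 = 0.1665
c = 21 / 1.845^0.1665 = 21 / 1.107 = 18.96
S₃ = 18.96 × 0.2354^0.1665 = 18.96 × 0.786 ≈ 14.91

14.9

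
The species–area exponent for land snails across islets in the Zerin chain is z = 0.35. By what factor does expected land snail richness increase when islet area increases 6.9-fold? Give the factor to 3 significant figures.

S₂/S₁ = (A₂/A₁)^z = 6.9^0.35
ln(S₂/S₁) = 0.35 × ln 6.9 = 0.35 × 1.9315 = 0.6760
S₂/S₁ = e^0.6760 ≈ 1.966

1.97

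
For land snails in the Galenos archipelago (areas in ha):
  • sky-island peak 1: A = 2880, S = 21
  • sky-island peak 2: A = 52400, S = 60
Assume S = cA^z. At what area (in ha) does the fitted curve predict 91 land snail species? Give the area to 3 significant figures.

z = ln(60/21) / ln(52400/2880) = 1.0498 / 2.9011 = 0.3619
c = 21 / 2880^0.3619 = 21 / 17.86 = 1.176
A = (91/1.176)^(1/0.3619) ⇒ ln A = ln(77.39)/0.3619 = 12.0177
A = e^12.0177 ≈ 165657 ha

166000 ha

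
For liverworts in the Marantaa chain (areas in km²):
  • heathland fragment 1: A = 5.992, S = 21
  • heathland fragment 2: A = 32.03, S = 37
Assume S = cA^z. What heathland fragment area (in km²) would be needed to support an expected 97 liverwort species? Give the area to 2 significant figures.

z = ln(37/21) / ln(32.03/5.992) = 0.5664 / 1.6762 = 0.3379
c = 21 / 5.992^0.3379 = 21 / 1.831 = 11.47
A = (97/11.47)^(1/0.3379) ⇒ ln A = ln(8.458)/0.3379 = 6.3190
A = e^6.3190 ≈ 555 km²

560 km²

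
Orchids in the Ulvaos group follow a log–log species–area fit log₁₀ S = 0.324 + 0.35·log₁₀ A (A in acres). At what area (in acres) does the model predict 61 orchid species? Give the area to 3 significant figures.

61 = 2.109 × A^0.35  ⇒  A^0.35 = 61/2.109 = 28.93
ln A = ln(28.93) / 0.35 = 3.3648 / 0.35 = 9.6138
A = e^9.6138 ≈ 14970 acres

15000 acres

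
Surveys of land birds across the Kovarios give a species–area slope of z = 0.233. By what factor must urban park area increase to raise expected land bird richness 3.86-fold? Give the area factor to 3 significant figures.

329

(A₂/A₁)^0.233 = 3.86, so A₂/A₁ = 3.86^(1/0.233) = 3.86^4.292
ln(A₂/A₁) = ln 3.86 / 0.233 = 1.3507 / 0.233 = 5.7969
A₂/A₁ = e^5.7969 ≈ 329.3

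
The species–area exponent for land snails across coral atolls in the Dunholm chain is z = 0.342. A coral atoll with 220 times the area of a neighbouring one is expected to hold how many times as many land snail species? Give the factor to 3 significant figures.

6.33

S₂/S₁ = (A₂/A₁)^z = 220^0.342
ln(S₂/S₁) = 0.342 × ln 220 = 0.342 × 5.3936 = 1.8446
S₂/S₁ = e^1.8446 ≈ 6.326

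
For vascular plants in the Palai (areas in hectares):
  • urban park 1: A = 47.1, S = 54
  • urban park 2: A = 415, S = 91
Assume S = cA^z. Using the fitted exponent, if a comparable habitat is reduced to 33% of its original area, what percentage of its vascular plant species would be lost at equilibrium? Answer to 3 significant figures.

z = ln(91/54) / ln(415/47.1) = 0.5219 / 2.1760 = 0.2398
S_new/S_old = (A_new/A_old)^z = 0.33^0.2398 = exp(0.2398 × -1.1087) = 0.7665
Fraction lost = 1 − 0.7665 = 0.2335

23.3%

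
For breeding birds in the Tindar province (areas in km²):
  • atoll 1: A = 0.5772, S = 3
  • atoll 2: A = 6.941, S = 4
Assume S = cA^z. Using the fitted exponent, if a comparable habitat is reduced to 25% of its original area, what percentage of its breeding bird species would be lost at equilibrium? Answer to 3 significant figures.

14.8%

z = ln(4/3) / ln(6.941/0.5772) = 0.2877 / 2.4870 = 0.1157
S_new/S_old = (A_new/A_old)^z = 0.25^0.1157 = exp(0.1157 × -1.3863) = 0.8518
Fraction lost = 1 − 0.8518 = 0.1482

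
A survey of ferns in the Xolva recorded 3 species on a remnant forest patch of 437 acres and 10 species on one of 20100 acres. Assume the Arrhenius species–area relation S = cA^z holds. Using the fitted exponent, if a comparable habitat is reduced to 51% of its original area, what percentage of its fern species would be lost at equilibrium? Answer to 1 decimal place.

z = ln(10/3) / ln(20100/437) = 1.2040 / 3.8285 = 0.3145
S_new/S_old = (A_new/A_old)^z = 0.51^0.3145 = exp(0.3145 × -0.6733) = 0.8092
Fraction lost = 1 − 0.8092 = 0.1908

19.1%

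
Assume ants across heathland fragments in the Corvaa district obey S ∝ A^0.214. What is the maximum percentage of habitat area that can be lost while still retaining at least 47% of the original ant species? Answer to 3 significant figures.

97.1%

Need (A_new/A_old)^0.214 = 0.47, so A_new/A_old = 0.47^(1/0.214) = 0.47^4.673
ln(A_new/A_old) = ln 0.47 / 0.214 = -0.7550 / 0.214 = -3.5281
A_new/A_old = e^-3.5281 ≈ 0.02936
Fraction that can be lost = 1 − 0.02936 = 0.9706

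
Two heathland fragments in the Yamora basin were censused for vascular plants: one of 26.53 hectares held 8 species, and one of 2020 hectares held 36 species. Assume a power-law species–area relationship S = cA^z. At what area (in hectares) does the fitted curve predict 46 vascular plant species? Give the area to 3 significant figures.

4090 hectares

z = ln(36/8) / ln(2020/26.53) = 1.5041 / 4.3326 = 0.3472
c = 8 / 26.53^0.3472 = 8 / 3.121 = 2.563
A = (46/2.563)^(1/0.3472) ⇒ ln A = ln(17.94)/0.3472 = 8.3169
A = e^8.3169 ≈ 4093 hectares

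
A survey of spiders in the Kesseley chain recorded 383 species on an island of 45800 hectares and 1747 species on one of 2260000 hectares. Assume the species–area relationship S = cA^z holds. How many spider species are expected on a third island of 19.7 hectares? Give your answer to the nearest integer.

19

z = ln(1747/383) / ln(2260000/45800) = 1.5176 / 3.8988 = 0.3892
c = 383 / 45800^0.3892 = 383 / 65.2 = 5.874
S₃ = 5.874 × 19.7^0.3892 = 5.874 × 3.191 ≈ 18.74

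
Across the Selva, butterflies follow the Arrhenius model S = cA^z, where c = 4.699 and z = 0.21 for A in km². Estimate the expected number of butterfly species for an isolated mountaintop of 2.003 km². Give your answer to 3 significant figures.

S = 4.699 × 2.003^0.21 = 4.699 × 1.157 ≈ 5.437

5.44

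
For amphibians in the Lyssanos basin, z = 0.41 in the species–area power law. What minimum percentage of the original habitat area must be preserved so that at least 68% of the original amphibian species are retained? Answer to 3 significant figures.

39.0%

Need (A_new/A_old)^0.41 = 0.68, so A_new/A_old = 0.68^(1/0.41) = 0.68^2.439
ln(A_new/A_old) = ln 0.68 / 0.41 = -0.3857 / 0.41 = -0.9406
A_new/A_old = e^-0.9406 ≈ 0.3904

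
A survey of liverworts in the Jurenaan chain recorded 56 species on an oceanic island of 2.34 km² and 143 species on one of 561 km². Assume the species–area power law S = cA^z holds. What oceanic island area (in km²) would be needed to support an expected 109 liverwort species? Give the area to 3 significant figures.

115 km²

z = ln(143/56) / ln(561/2.34) = 0.9375 / 5.4796 = 0.1711
c = 56 / 2.34^0.1711 = 56 / 1.157 = 48.42
A = (109/48.42)^(1/0.1711) ⇒ ln A = ln(2.251)/0.1711 = 4.7428
A = e^4.7428 ≈ 114.8 km²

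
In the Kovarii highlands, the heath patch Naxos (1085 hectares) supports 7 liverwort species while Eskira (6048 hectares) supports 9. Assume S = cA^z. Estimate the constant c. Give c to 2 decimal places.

2.52

z = ln(S₂/S₁) / ln(A₂/A₁) = ln(9/7) / ln(6048/1085) = 0.2513 / 1.7181 = 0.1463
c = S₁ / A₁^z = 7 / 1085^0.1463 = 7 / 2.78 = 2.518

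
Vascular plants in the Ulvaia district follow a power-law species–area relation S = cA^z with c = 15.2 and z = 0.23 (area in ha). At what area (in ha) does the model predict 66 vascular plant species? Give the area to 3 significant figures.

66 = 15.2 × A^0.23  ⇒  A^0.23 = 66/15.2 = 4.342
ln A = ln(4.342) / 0.23 = 1.4684 / 0.23 = 6.3842
A = e^6.3842 ≈ 592.4 ha

592 ha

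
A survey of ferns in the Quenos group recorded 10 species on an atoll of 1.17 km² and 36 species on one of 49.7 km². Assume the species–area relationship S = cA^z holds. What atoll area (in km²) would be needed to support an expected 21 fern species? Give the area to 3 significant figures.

10.3 km²

z = ln(36/10) / ln(49.7/1.17) = 1.2809 / 3.7490 = 0.3417
c = 10 / 1.17^0.3417 = 10 / 1.055 = 9.478
A = (21/9.478)^(1/0.3417) ⇒ ln A = ln(2.216)/0.3417 = 2.3285
A = e^2.3285 ≈ 10.26 km²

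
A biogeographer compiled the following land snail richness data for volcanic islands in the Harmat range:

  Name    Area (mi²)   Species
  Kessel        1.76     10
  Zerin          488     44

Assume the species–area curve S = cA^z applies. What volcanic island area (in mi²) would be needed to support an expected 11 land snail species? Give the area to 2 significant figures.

z = ln(44/10) / ln(488/1.76) = 1.4816 / 5.6250 = 0.2634
c = 10 / 1.76^0.2634 = 10 / 1.161 = 8.617
A = (11/8.617)^(1/0.2634) ⇒ ln A = ln(1.277)/0.2634 = 0.9272
A = e^0.9272 ≈ 2.527 mi²

2.5 mi²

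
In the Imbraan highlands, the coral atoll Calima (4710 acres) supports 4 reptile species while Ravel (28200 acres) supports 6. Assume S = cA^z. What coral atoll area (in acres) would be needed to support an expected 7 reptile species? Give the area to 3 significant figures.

55700 acres

z = ln(6/4) / ln(28200/4710) = 0.4055 / 1.7896 = 0.2266
c = 4 / 4710^0.2266 = 4 / 6.795 = 0.5887
A = (7/0.5887)^(1/0.2266) ⇒ ln A = ln(11.89)/0.2266 = 10.9275
A = e^10.9275 ≈ 55685 acres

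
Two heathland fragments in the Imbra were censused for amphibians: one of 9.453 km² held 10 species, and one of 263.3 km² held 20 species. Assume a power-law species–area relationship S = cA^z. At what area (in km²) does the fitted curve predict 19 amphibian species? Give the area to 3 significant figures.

206 km²

z = ln(20/10) / ln(263.3/9.453) = 0.6931 / 3.3270 = 0.2083
c = 10 / 9.453^0.2083 = 10 / 1.597 = 6.262
A = (19/6.262)^(1/0.2083) ⇒ ln A = ln(3.034)/0.2083 = 5.3271
A = e^5.3271 ≈ 205.8 km²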